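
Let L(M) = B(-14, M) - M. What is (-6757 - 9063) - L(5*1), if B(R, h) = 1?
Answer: -15816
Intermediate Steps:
L(M) = 1 - M
(-6757 - 9063) - L(5*1) = (-6757 - 9063) - (1 - 5) = -15820 - (1 - 1*5) = -15820 - (1 - 5) = -15820 - 1*(-4) = -15820 + 4 = -15816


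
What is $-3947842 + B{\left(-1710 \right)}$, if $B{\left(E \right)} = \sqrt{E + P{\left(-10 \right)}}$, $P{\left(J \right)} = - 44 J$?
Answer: $-3947842 + i \sqrt{1270} \approx -3.9478 \cdot 10^{6} + 35.637 i$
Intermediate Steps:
$B{\left(E \right)} = \sqrt{440 + E}$ ($B{\left(E \right)} = \sqrt{E - -440} = \sqrt{E + 440} = \sqrt{440 + E}$)
$-3947842 + B{\left(-1710 \right)} = -3947842 + \sqrt{440 - 1710} = -3947842 + \sqrt{-1270} = -3947842 + i \sqrt{1270}$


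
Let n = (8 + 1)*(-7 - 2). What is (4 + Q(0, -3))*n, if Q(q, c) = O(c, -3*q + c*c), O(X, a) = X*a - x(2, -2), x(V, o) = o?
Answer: 1701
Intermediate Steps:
n = -81 (n = 9*(-9) = -81)
O(X, a) = 2 + X*a (O(X, a) = X*a - 1*(-2) = X*a + 2 = 2 + X*a)
Q(q, c) = 2 + c*(c**2 - 3*q) (Q(q, c) = 2 + c*(-3*q + c*c) = 2 + c*(-3*q + c**2) = 2 + c*(c**2 - 3*q))
(4 + Q(0, -3))*n = (4 + (2 - 3*((-3)**2 - 3*0)))*(-81) = (4 + (2 - 3*(9 + 0)))*(-81) = (4 + (2 - 3*9))*(-81) = (4 + (2 - 27))*(-81) = (4 - 25)*(-81) = -21*(-81) = 1701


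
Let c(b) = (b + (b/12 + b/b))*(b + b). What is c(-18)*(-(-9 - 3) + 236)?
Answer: 165168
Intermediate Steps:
c(b) = 2*b*(1 + 13*b/12) (c(b) = (b + (b*(1/12) + 1))*(2*b) = (b + (b/12 + 1))*(2*b) = (b + (1 + b/12))*(2*b) = (1 + 13*b/12)*(2*b) = 2*b*(1 + 13*b/12))
c(-18)*(-(-9 - 3) + 236) = ((⅙)*(-18)*(12 + 13*(-18)))*(-(-9 - 3) + 236) = ((⅙)*(-18)*(12 - 234))*(-1*(-12) + 236) = ((⅙)*(-18)*(-222))*(12 + 236) = 666*248 = 165168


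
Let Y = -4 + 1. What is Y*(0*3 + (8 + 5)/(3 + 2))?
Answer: -39/5 ≈ -7.8000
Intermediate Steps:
Y = -3
Y*(0*3 + (8 + 5)/(3 + 2)) = -3*(0*3 + (8 + 5)/(3 + 2)) = -3*(0 + 13/5) = -3*13/5 = -39/5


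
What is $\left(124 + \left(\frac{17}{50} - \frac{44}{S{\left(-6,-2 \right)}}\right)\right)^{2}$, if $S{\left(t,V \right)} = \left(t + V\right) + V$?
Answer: $\frac{41434969}{2500} \approx 16574.0$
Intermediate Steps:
$S{\left(t,V \right)} = t + 2 V$ ($S{\left(t,V \right)} = \left(V + t\right) + V = t + 2 V$)
$\left(124 + \left(\frac{17}{50} - \frac{44}{S{\left(-6,-2 \right)}}\right)\right)^{2} = \left(124 - \left(- \frac{17}{50} + \frac{44}{-6 + 2 \left(-2\right)}\right)\right)^{2} = \left(124 - \left(- \frac{17}{50} + \frac{44}{-6 - 4}\right)\right)^{2} = \left(124 - \left(- \frac{17}{50} + \frac{44}{-10}\right)\right)^{2} = \left(124 + \left(\frac{17}{50} - - \frac{22}{5}\right)\right)^{2} = \left(124 + \left(\frac{17}{50} + \frac{22}{5}\right)\right)^{2} = \left(124 + \frac{237}{50}\right)^{2} = \left(\frac{6437}{50}\right)^{2} = \frac{41434969}{2500}$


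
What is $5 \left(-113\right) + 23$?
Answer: $-542$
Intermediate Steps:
$5 \left(-113\right) + 23 = -565 + 23 = -542$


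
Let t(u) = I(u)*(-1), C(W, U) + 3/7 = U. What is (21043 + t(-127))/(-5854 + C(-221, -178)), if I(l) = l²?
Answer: -34398/42227 ≈ -0.81460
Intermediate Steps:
C(W, U) = -3/7 + U
t(u) = -u² (t(u) = u²*(-1) = -u²)
(21043 + t(-127))/(-5854 + C(-221, -178)) = (21043 - 1*(-127)²)/(-5854 + (-3/7 - 178)) = (21043 - 1*16129)/(-5854 - 1249/7) = (21043 - 16129)/(-42227/7) = 4914*(-7/42227) = -34398/42227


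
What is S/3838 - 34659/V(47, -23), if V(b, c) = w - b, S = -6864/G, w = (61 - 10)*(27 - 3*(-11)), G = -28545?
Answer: -57531373813/5001384155 ≈ -11.503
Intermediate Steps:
w = 3060 (w = 51*(27 + 33) = 51*60 = 3060)
S = 208/865 (S = -6864/(-28545) = -6864*(-1/28545) = 208/865 ≈ 0.24046)
V(b, c) = 3060 - b
S/3838 - 34659/V(47, -23) = (208/865)/3838 - 34659/(3060 - 1*47) = (208/865)*(1/3838) - 34659/(3060 - 47) = 104/1659935 - 34659/3013 = -57531373813/5001384155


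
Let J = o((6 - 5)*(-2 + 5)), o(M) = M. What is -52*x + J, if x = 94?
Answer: -4885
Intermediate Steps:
J = 3 (J = (6 - 5)*(-2 + 5) = 1*3 = 3)
-52*x + J = -52*94 + 3 = -4888 + 3 = -4885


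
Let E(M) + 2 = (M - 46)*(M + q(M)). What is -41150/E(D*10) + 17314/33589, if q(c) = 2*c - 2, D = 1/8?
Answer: 4427449218/8632373 ≈ 512.89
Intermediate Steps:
D = ⅛ ≈ 0.12500
q(c) = -2 + 2*c
E(M) = -2 + (-46 + M)*(-2 + 3*M) (E(M) = -2 + (M - 46)*(M + (-2 + 2*M)) = -2 + (-46 + M)*(-2 + 3*M))
-41150/E(D*10) + 17314/33589 = -41150/(90 - 35*10/2 + 3*((⅛)*10)²) + 17314/33589 = -41150/(90 - 140*5/4 + 3*(5/4)²) + 17314*(1/33589) = -41150/(90 - 175 + 3*(25/16)) + 17314/33589 = -41150/(90 - 175 + 75/16) + 17314/33589 = -41150/(-1285/16) + 17314/33589 = -41150*(-16/1285) + 17314/33589 = 131680/257 + 17314/33589 = 4427449218/8632373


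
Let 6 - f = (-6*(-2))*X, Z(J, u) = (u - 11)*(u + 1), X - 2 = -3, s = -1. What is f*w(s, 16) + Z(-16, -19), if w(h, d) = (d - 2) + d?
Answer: 1080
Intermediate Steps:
X = -1 (X = 2 - 3 = -1)
Z(J, u) = (1 + u)*(-11 + u) (Z(J, u) = (-11 + u)*(1 + u) = (1 + u)*(-11 + u))
f = 18 (f = 6 - (-6*(-2))*(-1) = 6 - 12*(-1) = 6 - 1*(-12) = 6 + 12 = 18)
w(h, d) = -2 + 2*d (w(h, d) = (-2 + d) + d = -2 + 2*d)
f*w(s, 16) + Z(-16, -19) = 18*(-2 + 2*16) + (-11 + (-19)**2 - 10*(-19)) = 18*(-2 + 32) + (-11 + 361 + 190) = 18*30 + 540 = 540 + 540 = 1080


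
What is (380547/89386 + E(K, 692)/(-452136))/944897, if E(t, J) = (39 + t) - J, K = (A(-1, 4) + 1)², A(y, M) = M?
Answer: 10757195800/2386728826374057 ≈ 4.5071e-6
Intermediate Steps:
K = 25 (K = (4 + 1)² = 5² = 25)
E(t, J) = 39 + t - J
(380547/89386 + E(K, 692)/(-452136))/944897 = (380547/89386 + (39 + 25 - 1*692)/(-452136))/944897 = (380547*(1/89386) + (39 + 25 - 692)*(-1/452136))*(1/944897) = (380547/89386 - 628*(-1/452136))*(1/944897) = (380547/89386 + 157/113034)*(1/944897) = (10757195800/2525914281)*(1/944897) = 10757195800/2386728826374057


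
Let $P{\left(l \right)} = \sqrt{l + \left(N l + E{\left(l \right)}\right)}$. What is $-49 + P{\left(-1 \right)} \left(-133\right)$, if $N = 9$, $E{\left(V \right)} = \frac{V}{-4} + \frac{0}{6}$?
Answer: $-49 - \frac{133 i \sqrt{39}}{2} \approx -49.0 - 415.29 i$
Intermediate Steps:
$E{\left(V \right)} = - \frac{V}{4}$ ($E{\left(V \right)} = V \left(- \frac{1}{4}\right) + 0 \cdot \frac{1}{6} = - \frac{V}{4} + 0 = - \frac{V}{4}$)
$P{\left(l \right)} = \frac{\sqrt{39} \sqrt{l}}{2}$ ($P{\left(l \right)} = \sqrt{l + \left(9 l - \frac{l}{4}\right)} = \sqrt{l + \frac{35 l}{4}} = \sqrt{\frac{39 l}{4}} = \frac{\sqrt{39} \sqrt{l}}{2}$)
$-49 + P{\left(-1 \right)} \left(-133\right) = -49 + \frac{\sqrt{39} \sqrt{-1}}{2} \left(-133\right) = -49 + \frac{\sqrt{39} i}{2} \left(-133\right) = -49 + \frac{i \sqrt{39}}{2} \left(-133\right) = -49 - \frac{133 i \sqrt{39}}{2}$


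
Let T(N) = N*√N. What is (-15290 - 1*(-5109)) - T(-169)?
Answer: -10181 + 2197*I ≈ -10181.0 + 2197.0*I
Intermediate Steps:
T(N) = N^(3/2)
(-15290 - 1*(-5109)) - T(-169) = (-15290 - 1*(-5109)) - (-169)^(3/2) = (-15290 + 5109) - (-2197)*I = -10181 + 2197*I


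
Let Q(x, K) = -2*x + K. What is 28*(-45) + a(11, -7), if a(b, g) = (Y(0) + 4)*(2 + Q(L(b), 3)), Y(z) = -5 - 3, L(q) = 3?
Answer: -1256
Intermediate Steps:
Q(x, K) = K - 2*x
Y(z) = -8
a(b, g) = 4 (a(b, g) = (-8 + 4)*(2 + (3 - 2*3)) = -4*(2 + (3 - 6)) = -4*(2 - 3) = -4*(-1) = 4)
28*(-45) + a(11, -7) = 28*(-45) + 4 = -1260 + 4 = -1256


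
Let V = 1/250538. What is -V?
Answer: -1/250538 ≈ -3.9914e-6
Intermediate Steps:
V = 1/250538 ≈ 3.9914e-6
-V = -1*1/250538 = -1/250538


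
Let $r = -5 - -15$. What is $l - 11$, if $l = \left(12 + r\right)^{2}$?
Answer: $473$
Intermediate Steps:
$r = 10$ ($r = -5 + 15 = 10$)
$l = 484$ ($l = \left(12 + 10\right)^{2} = 22^{2} = 484$)
$l - 11 = 484 - 11 = 473$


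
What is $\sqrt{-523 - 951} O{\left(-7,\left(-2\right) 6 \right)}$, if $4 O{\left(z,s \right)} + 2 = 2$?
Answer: $0$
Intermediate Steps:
$O{\left(z,s \right)} = 0$ ($O{\left(z,s \right)} = - \frac{1}{2} + \frac{1}{4} \cdot 2 = - \frac{1}{2} + \frac{1}{2} = 0$)
$\sqrt{-523 - 951} O{\left(-7,\left(-2\right) 6 \right)} = \sqrt{-523 - 951} \cdot 0 = \sqrt{-1474} \cdot 0 = i \sqrt{1474} \cdot 0 = 0$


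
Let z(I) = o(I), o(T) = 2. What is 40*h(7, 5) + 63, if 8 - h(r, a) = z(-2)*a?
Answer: -17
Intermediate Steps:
z(I) = 2
h(r, a) = 8 - 2*a
40*h(7, 5) + 63 = 40*(8 - 2*5) + 63 = 40*(8 - 10) + 63 = 40*(-2) + 63 = -80 + 63 = -17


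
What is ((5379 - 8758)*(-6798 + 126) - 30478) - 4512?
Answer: 22509698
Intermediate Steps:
((5379 - 8758)*(-6798 + 126) - 30478) - 4512 = (-3379*(-6672) - 30478) - 4512 = (22544688 - 30478) - 4512 = 22514210 - 4512 = 22509698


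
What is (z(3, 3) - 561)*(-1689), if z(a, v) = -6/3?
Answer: 950907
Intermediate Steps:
z(a, v) = -2 (z(a, v) = -6*⅓ = -2)
(z(3, 3) - 561)*(-1689) = (-2 - 561)*(-1689) = -563*(-1689) = 950907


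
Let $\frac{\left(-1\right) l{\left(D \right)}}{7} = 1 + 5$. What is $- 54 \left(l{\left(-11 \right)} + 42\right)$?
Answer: $0$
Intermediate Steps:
$l{\left(D \right)} = -42$ ($l{\left(D \right)} = - 7 \left(1 + 5\right) = \left(-7\right) 6 = -42$)
$- 54 \left(l{\left(-11 \right)} + 42\right) = - 54 \left(-42 + 42\right) = \left(-54\right) 0 = 0$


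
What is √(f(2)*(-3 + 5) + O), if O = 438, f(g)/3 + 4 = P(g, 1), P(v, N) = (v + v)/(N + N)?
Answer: √426 ≈ 20.640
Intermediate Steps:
P(v, N) = v/N (P(v, N) = (2*v)/((2*N)) = (2*v)*(1/(2*N)) = v/N)
f(g) = -12 + 3*g (f(g) = -12 + 3*(g/1) = -12 + 3*(g*1) = -12 + 3*g)
√(f(2)*(-3 + 5) + O) = √((-12 + 3*2)*(-3 + 5) + 438) = √((-12 + 6)*2 + 438) = √(-6*2 + 438) = √(-12 + 438) = √426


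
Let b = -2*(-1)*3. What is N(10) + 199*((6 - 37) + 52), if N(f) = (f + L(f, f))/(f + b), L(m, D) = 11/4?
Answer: 267507/64 ≈ 4179.8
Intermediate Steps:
L(m, D) = 11/4 (L(m, D) = 11*(¼) = 11/4)
b = 6 (b = 2*3 = 6)
N(f) = (11/4 + f)/(6 + f) (N(f) = (f + 11/4)/(f + 6) = (11/4 + f)/(6 + f))
N(10) + 199*((6 - 37) + 52) = (11/4 + 10)/(6 + 10) + 199*((6 - 37) + 52) = (51/4)/16 + 199*(-31 + 52) = (1/16)*(51/4) + 199*21 = 51/64 + 4179 = 267507/64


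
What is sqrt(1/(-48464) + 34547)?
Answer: sqrt(5071411709403)/12116 ≈ 185.87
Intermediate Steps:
sqrt(1/(-48464) + 34547) = sqrt(-1/48464 + 34547) = sqrt(1674285807/48464) = sqrt(5071411709403)/12116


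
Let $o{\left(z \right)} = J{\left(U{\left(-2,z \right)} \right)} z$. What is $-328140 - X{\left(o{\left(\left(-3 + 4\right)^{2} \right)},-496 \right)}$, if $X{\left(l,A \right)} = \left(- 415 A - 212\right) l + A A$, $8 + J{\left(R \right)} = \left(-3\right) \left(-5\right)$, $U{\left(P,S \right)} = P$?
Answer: $-2013552$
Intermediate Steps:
$J{\left(R \right)} = 7$ ($J{\left(R \right)} = -8 - -15 = -8 + 15 = 7$)
$o{\left(z \right)} = 7 z$
$X{\left(l,A \right)} = A^{2} + l \left(-212 - 415 A\right)$ ($X{\left(l,A \right)} = \left(-212 - 415 A\right) l + A^{2} = l \left(-212 - 415 A\right) + A^{2} = A^{2} + l \left(-212 - 415 A\right)$)
$-328140 - X{\left(o{\left(\left(-3 + 4\right)^{2} \right)},-496 \right)} = -328140 - \left(\left(-496\right)^{2} - 212 \cdot 7 \left(-3 + 4\right)^{2} - - 205840 \cdot 7 \left(-3 + 4\right)^{2}\right) = -328140 - \left(246016 - 212 \cdot 7 \cdot 1^{2} - - 205840 \cdot 7 \cdot 1^{2}\right) = -328140 - \left(246016 - 212 \cdot 7 \cdot 1 - - 205840 \cdot 7 \cdot 1\right) = -328140 - \left(246016 - 1484 - \left(-205840\right) 7\right) = -328140 - \left(246016 - 1484 + 1440880\right) = -328140 - 1685412 = -2013552$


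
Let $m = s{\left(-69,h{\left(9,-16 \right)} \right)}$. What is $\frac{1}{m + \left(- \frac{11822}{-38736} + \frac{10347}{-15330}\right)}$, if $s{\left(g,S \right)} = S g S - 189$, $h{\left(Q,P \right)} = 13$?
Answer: $- \frac{49485240}{586418391511} \approx -8.4386 \cdot 10^{-5}$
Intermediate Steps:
$s{\left(g,S \right)} = -189 + g S^{2}$ ($s{\left(g,S \right)} = g S^{2} - 189 = -189 + g S^{2}$)
$m = -11850$ ($m = -189 - 69 \cdot 13^{2} = -189 - 11661 = -11850$)
$\frac{1}{m + \left(- \frac{11822}{-38736} + \frac{10347}{-15330}\right)} = \frac{1}{-11850 + \left(- \frac{11822}{-38736} + \frac{10347}{-15330}\right)} = \frac{1}{-11850 + \left(\left(-11822\right) \left(- \frac{1}{38736}\right) + 10347 \left(- \frac{1}{15330}\right)\right)} = \frac{1}{-11850 + \left(\frac{5911}{19368} - \frac{3449}{5110}\right)} = \frac{1}{-11850 - \frac{18297511}{49485240}} = \frac{1}{- \frac{586418391511}{49485240}} = - \frac{49485240}{586418391511}$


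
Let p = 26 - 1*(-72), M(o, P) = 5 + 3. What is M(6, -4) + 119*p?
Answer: 11670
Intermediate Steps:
M(o, P) = 8
p = 98 (p = 26 + 72 = 98)
M(6, -4) + 119*p = 8 + 119*98 = 8 + 11662 = 11670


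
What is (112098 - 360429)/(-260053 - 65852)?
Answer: 82777/108635 ≈ 0.76197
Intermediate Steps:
(112098 - 360429)/(-260053 - 65852) = -248331/(-325905) = -248331*(-1/325905) = 82777/108635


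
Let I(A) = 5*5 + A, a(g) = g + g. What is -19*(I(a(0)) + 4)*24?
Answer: -13224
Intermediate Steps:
a(g) = 2*g
I(A) = 25 + A
-19*(I(a(0)) + 4)*24 = -19*((25 + 2*0) + 4)*24 = -19*((25 + 0) + 4)*24 = -19*(25 + 4)*24 = -19*29*24 = -551*24 = -13224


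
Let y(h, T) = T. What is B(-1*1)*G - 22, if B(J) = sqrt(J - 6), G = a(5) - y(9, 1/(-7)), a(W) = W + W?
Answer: -22 + 71*I*sqrt(7)/7 ≈ -22.0 + 26.835*I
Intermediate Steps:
a(W) = 2*W
G = 71/7 (G = 2*5 - 1/(-7) = 10 - 1*(-1/7) = 10 + 1/7 = 71/7 ≈ 10.143)
B(J) = sqrt(-6 + J)
B(-1*1)*G - 22 = sqrt(-6 - 1*1)*(71/7) - 22 = sqrt(-6 - 1)*(71/7) - 22 = sqrt(-7)*(71/7) - 22 = (I*sqrt(7))*(71/7) - 22 = 71*I*sqrt(7)/7 - 22 = -22 + 71*I*sqrt(7)/7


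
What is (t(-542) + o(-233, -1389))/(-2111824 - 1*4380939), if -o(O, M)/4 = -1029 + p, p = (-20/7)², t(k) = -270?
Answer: -186854/318145387 ≈ -0.00058732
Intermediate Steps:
p = 400/49 (p = (-20*⅐)² = (-20/7)² = 400/49 ≈ 8.1633)
o(O, M) = 200084/49 (o(O, M) = -4*(-1029 + 400/49) = -4*(-50021/49) = 200084/49)
(t(-542) + o(-233, -1389))/(-2111824 - 1*4380939) = (-270 + 200084/49)/(-2111824 - 1*4380939) = 186854/(49*(-2111824 - 4380939)) = (186854/49)/(-6492763) = (186854/49)*(-1/6492763) = -186854/318145387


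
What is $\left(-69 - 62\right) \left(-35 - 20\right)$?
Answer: $7205$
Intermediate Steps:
$\left(-69 - 62\right) \left(-35 - 20\right) = - 131 \left(-35 - 20\right) = \left(-131\right) \left(-55\right) = 7205$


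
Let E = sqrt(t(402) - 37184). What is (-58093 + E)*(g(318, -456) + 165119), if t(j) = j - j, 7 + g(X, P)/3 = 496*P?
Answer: 29826688990 - 4107440*I*sqrt(581) ≈ 2.9827e+10 - 9.9005e+7*I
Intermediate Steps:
g(X, P) = -21 + 1488*P (g(X, P) = -21 + 3*(496*P) = -21 + 1488*P)
t(j) = 0
E = 8*I*sqrt(581) (E = sqrt(0 - 37184) = sqrt(-37184) = 8*I*sqrt(581) ≈ 192.83*I)
(-58093 + E)*(g(318, -456) + 165119) = (-58093 + 8*I*sqrt(581))*((-21 + 1488*(-456)) + 165119) = (-58093 + 8*I*sqrt(581))*((-21 - 678528) + 165119) = (-58093 + 8*I*sqrt(581))*(-678549 + 165119) = (-58093 + 8*I*sqrt(581))*(-513430) = 29826688990 - 4107440*I*sqrt(581)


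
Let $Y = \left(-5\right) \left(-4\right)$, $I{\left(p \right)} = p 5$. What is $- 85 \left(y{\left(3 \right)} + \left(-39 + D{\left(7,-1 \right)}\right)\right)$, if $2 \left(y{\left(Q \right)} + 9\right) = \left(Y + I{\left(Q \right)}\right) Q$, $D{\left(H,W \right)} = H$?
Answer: $- \frac{1955}{2} \approx -977.5$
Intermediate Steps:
$I{\left(p \right)} = 5 p$
$Y = 20$
$y{\left(Q \right)} = -9 + \frac{Q \left(20 + 5 Q\right)}{2}$ ($y{\left(Q \right)} = -9 + \frac{\left(20 + 5 Q\right) Q}{2} = -9 + \frac{Q \left(20 + 5 Q\right)}{2}$)
$- 85 \left(y{\left(3 \right)} + \left(-39 + D{\left(7,-1 \right)}\right)\right) = - 85 \left(\left(-9 + 10 \cdot 3 + \frac{5 \cdot 3^{2}}{2}\right) + \left(-39 + 7\right)\right) = - 85 \left(\left(-9 + 30 + \frac{5}{2} \cdot 9\right) - 32\right) = - 85 \left(\left(-9 + 30 + \frac{45}{2}\right) - 32\right) = - 85 \left(\frac{87}{2} - 32\right) = \left(-85\right) \frac{23}{2} = - \frac{1955}{2}$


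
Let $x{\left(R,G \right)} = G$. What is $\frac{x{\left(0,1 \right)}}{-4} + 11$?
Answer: $\frac{43}{4} \approx 10.75$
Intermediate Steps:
$\frac{x{\left(0,1 \right)}}{-4} + 11 = 1 \frac{1}{-4} + 11 = 1 \left(- \frac{1}{4}\right) + 11 = - \frac{1}{4} + 11 = \frac{43}{4}$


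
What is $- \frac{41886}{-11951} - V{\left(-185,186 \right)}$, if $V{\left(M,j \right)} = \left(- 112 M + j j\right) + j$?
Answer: $- \frac{663262516}{11951} \approx -55499.0$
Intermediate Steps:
$V{\left(M,j \right)} = j + j^{2} - 112 M$ ($V{\left(M,j \right)} = \left(- 112 M + j^{2}\right) + j = \left(j^{2} - 112 M\right) + j = j + j^{2} - 112 M$)
$- \frac{41886}{-11951} - V{\left(-185,186 \right)} = - \frac{41886}{-11951} - \left(186 + 186^{2} - -20720\right) = \left(-41886\right) \left(- \frac{1}{11951}\right) - \left(186 + 34596 + 20720\right) = \frac{41886}{11951} - 55502 = - \frac{663262516}{11951}$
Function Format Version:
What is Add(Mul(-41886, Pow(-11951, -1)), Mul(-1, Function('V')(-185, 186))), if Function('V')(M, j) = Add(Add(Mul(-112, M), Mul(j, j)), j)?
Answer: Rational(-663262516, 11951) ≈ -55499.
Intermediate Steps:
Function('V')(M, j) = Add(j, Pow(j, 2), Mul(-112, M)) (Function('V')(M, j) = Add(Add(Mul(-112, M), Pow(j, 2)), j) = Add(Add(Pow(j, 2), Mul(-112, M)), j) = Add(j, Pow(j, 2), Mul(-112, M)))
Add(Mul(-41886, Pow(-11951, -1)), Mul(-1, Function('V')(-185, 186))) = Add(Mul(-41886, Pow(-11951, -1)), Mul(-1, Add(186, Pow(186, 2), Mul(-112, -185)))) = Add(Mul(-41886, Rational(-1, 11951)), Mul(-1, Add(186, 34596, 20720))) = Add(Rational(41886, 11951), Mul(-1, 55502)) = Add(Rational(41886, 11951), -55502) = Rational(-663262516, 11951)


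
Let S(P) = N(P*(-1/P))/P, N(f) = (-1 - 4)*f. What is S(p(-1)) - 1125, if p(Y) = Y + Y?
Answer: -2255/2 ≈ -1127.5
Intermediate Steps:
N(f) = -5*f
p(Y) = 2*Y
S(P) = 5/P (S(P) = (-5*P*(-1/P))/P = (-5*(-1))/P = 5/P)
S(p(-1)) - 1125 = 5/((2*(-1))) - 1125 = 5/(-2) - 1125 = 5*(-1/2) - 1125 = -5/2 - 1125 = -2255/2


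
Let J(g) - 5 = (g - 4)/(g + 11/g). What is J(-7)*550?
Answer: 20735/6 ≈ 3455.8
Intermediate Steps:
J(g) = 5 + (-4 + g)/(g + 11/g) (J(g) = 5 + (g - 4)/(g + 11/g) = 5 + (-4 + g)/(g + 11/g))
J(-7)*550 = ((55 - 4*(-7) + 6*(-7)²)/(11 + (-7)²))*550 = ((55 + 28 + 6*49)/(11 + 49))*550 = ((55 + 28 + 294)/60)*550 = ((1/60)*377)*550 = (377/60)*550 = 20735/6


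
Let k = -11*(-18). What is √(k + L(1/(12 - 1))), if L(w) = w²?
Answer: √23959/11 ≈ 14.072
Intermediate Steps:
k = 198
√(k + L(1/(12 - 1))) = √(198 + (1/(12 - 1))²) = √(198 + (1/11)²) = √(198 + 1/121) = √(23959/121) = √23959/11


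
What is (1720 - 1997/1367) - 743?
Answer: 1333562/1367 ≈ 975.54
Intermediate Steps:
(1720 - 1997/1367) - 743 = 2349243/1367 - 743 = 1333562/1367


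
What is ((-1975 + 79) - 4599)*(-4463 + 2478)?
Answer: 12892575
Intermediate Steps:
((-1975 + 79) - 4599)*(-4463 + 2478) = (-1896 - 4599)*(-1985) = -6495*(-1985) = 12892575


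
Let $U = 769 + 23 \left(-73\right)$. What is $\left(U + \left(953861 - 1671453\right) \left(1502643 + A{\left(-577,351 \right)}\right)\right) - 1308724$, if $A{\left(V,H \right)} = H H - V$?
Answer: $-1167108007866$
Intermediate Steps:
$U = -910$ ($U = 769 - 1679 = -910$)
$A{\left(V,H \right)} = H^{2} - V$
$\left(U + \left(953861 - 1671453\right) \left(1502643 + A{\left(-577,351 \right)}\right)\right) - 1308724 = \left(-910 + \left(953861 - 1671453\right) \left(1502643 - \left(-577 - 351^{2}\right)\right)\right) - 1308724 = \left(-910 - 717592 \left(1502643 + \left(123201 + 577\right)\right)\right) - 1308724 = \left(-910 - 717592 \left(1502643 + 123778\right)\right) - 1308724 = \left(-910 - 1167106698232\right) - 1308724 = -1167106699142 - 1308724 = -1167108007866$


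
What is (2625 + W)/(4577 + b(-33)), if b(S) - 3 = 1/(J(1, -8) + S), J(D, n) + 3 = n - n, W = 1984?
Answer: 15084/14989 ≈ 1.0063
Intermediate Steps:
J(D, n) = -3 (J(D, n) = -3 + (n - n) = -3 + 0 = -3)
b(S) = 3 + 1/(-3 + S)
(2625 + W)/(4577 + b(-33)) = (2625 + 1984)/(4577 + (-8 + 3*(-33))/(-3 - 33)) = 4609/(4577 + (-8 - 99)/(-36)) = 4609/(4577 - 1/36*(-107)) = 4609/(4577 + 107/36) = 4609/(164879/36) = 4609*(36/164879) = 15084/14989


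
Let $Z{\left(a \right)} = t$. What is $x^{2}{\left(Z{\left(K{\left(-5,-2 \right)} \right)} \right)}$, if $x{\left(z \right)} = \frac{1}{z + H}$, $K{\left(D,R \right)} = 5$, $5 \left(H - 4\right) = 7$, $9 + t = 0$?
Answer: $\frac{25}{324} \approx 0.07716$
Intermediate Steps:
$t = -9$ ($t = -9 + 0 = -9$)
$H = \frac{27}{5}$ ($H = 4 + \frac{1}{5} \cdot 7 = 4 + \frac{7}{5} = \frac{27}{5} \approx 5.4$)
$Z{\left(a \right)} = -9$
$x{\left(z \right)} = \frac{1}{\frac{27}{5} + z}$ ($x{\left(z \right)} = \frac{1}{z + \frac{27}{5}} = \frac{1}{\frac{27}{5} + z}$)
$x^{2}{\left(Z{\left(K{\left(-5,-2 \right)} \right)} \right)} = \left(\frac{5}{27 + 5 \left(-9\right)}\right)^{2} = \left(\frac{5}{27 - 45}\right)^{2} = \left(\frac{5}{-18}\right)^{2} = \left(5 \left(- \frac{1}{18}\right)\right)^{2} = \left(- \frac{5}{18}\right)^{2} = \frac{25}{324}$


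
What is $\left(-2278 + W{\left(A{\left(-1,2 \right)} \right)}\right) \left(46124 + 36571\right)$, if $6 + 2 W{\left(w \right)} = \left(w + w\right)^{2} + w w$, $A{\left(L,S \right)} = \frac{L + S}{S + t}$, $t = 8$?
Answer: $- \frac{1509001821}{8} \approx -1.8863 \cdot 10^{8}$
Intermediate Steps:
$A{\left(L,S \right)} = \frac{L + S}{8 + S}$ ($A{\left(L,S \right)} = \frac{L + S}{S + 8} = \frac{L + S}{8 + S}$)
$W{\left(w \right)} = -3 + \frac{5 w^{2}}{2}$ ($W{\left(w \right)} = -3 + \frac{\left(w + w\right)^{2} + w w}{2} = -3 + \frac{\left(2 w\right)^{2} + w^{2}}{2} = -3 + \frac{4 w^{2} + w^{2}}{2} = -3 + \frac{5 w^{2}}{2}$)
$\left(-2278 + W{\left(A{\left(-1,2 \right)} \right)}\right) \left(46124 + 36571\right) = \left(-2278 - \left(3 - \frac{5 \left(\frac{-1 + 2}{8 + 2}\right)^{2}}{2}\right)\right) \left(46124 + 36571\right) = \left(-2278 - \left(3 - \frac{5 \left(\frac{1}{10} \cdot 1\right)^{2}}{2}\right)\right) 82695 = \left(-2278 - \left(3 - \frac{5}{2 \cdot 100}\right)\right) 82695 = \left(-2278 + \left(-3 + \frac{5}{2} \cdot \frac{1}{100}\right)\right) 82695 = \left(-2278 + \left(-3 + \frac{1}{40}\right)\right) 82695 = \left(-2278 - \frac{119}{40}\right) 82695 = \left(- \frac{91239}{40}\right) 82695 = - \frac{1509001821}{8}$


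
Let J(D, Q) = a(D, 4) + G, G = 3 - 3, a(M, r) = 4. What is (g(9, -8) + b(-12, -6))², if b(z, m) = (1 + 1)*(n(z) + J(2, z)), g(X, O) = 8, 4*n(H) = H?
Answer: 100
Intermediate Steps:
n(H) = H/4
G = 0
J(D, Q) = 4 (J(D, Q) = 4 + 0 = 4)
b(z, m) = 8 + z/2 (b(z, m) = (1 + 1)*(z/4 + 4) = 2*(4 + z/4) = 8 + z/2)
(g(9, -8) + b(-12, -6))² = (8 + (8 + (½)*(-12)))² = (8 + (8 - 6))² = (8 + 2)² = 10² = 100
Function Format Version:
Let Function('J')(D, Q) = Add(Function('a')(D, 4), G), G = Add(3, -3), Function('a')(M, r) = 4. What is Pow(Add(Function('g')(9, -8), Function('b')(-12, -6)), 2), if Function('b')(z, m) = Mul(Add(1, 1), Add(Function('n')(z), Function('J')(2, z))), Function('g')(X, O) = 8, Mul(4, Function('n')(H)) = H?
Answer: 100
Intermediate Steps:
Function('n')(H) = Mul(Rational(1, 4), H)
G = 0
Function('J')(D, Q) = 4 (Function('J')(D, Q) = Add(4, 0) = 4)
Function('b')(z, m) = Add(8, Mul(Rational(1, 2), z)) (Function('b')(z, m) = Mul(Add(1, 1), Add(Mul(Rational(1, 4), z), 4)) = Mul(2, Add(4, Mul(Rational(1, 4), z))) = Add(8, Mul(Rational(1, 2), z)))
Pow(Add(Function('g')(9, -8), Function('b')(-12, -6)), 2) = Pow(Add(8, Add(8, Mul(Rational(1, 2), -12))), 2) = Pow(Add(8, Add(8, -6)), 2) = Pow(Add(8, 2), 2) = Pow(10, 2) = 100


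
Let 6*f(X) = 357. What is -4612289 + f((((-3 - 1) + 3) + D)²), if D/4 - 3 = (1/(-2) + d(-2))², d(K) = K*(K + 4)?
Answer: -9224459/2 ≈ -4.6122e+6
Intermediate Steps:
d(K) = K*(4 + K)
D = 93 (D = 12 + 4*(1/(-2) - 2*(4 - 2))² = 12 + 4*(1*(-½) - 2*2)² = 12 + 4*(-½ - 4)² = 12 + 4*(-9/2)² = 12 + 4*(81/4) = 12 + 81 = 93)
f(X) = 119/2 (f(X) = (⅙)*357 = 119/2)
-4612289 + f((((-3 - 1) + 3) + D)²) = -4612289 + 119/2 = -9224459/2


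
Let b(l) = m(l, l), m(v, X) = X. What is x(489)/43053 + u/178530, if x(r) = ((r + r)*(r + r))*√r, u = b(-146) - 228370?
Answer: -38086/29755 + 318828*√489/14351 ≈ 490.00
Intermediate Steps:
b(l) = l
u = -228516 (u = -146 - 228370 = -228516)
x(r) = 4*r^(5/2) (x(r) = ((2*r)*(2*r))*√r = (4*r²)*√r = 4*r^(5/2))
x(489)/43053 + u/178530 = (4*489^(5/2))/43053 - 228516/178530 = (4*(239121*√489))*(1/43053) - 228516*1/178530 = (956484*√489)*(1/43053) - 38086/29755 = 318828*√489/14351 - 38086/29755 = -38086/29755 + 318828*√489/14351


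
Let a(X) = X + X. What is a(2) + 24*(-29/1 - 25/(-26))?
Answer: -8696/13 ≈ -668.92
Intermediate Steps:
a(X) = 2*X
a(2) + 24*(-29/1 - 25/(-26)) = 2*2 + 24*(-29/1 - 25/(-26)) = 4 + 24*(-29*1 - 25*(-1/26)) = 4 + 24*(-29 + 25/26) = 4 + 24*(-729/26) = 4 - 8748/13 = -8696/13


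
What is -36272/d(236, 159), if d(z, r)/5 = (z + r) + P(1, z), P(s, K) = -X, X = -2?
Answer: -36272/1985 ≈ -18.273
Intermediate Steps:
P(s, K) = 2 (P(s, K) = -1*(-2) = 2)
d(z, r) = 10 + 5*r + 5*z (d(z, r) = 5*((z + r) + 2) = 5*((r + z) + 2) = 5*(2 + r + z) = 10 + 5*r + 5*z)
-36272/d(236, 159) = -36272/(10 + 5*159 + 5*236) = -36272/(10 + 795 + 1180) = -36272/1985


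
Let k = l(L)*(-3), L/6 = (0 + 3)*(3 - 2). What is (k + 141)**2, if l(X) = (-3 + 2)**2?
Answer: 19044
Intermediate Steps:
L = 18 (L = 6*((0 + 3)*(3 - 2)) = 6*(3*1) = 6*3 = 18)
l(X) = 1 (l(X) = (-1)**2 = 1)
k = -3 (k = 1*(-3) = -3)
(k + 141)**2 = (-3 + 141)**2 = 138**2 = 19044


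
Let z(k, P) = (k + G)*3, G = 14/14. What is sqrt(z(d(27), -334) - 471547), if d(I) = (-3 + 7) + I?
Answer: I*sqrt(471451) ≈ 686.62*I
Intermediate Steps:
G = 1 (G = 14*(1/14) = 1)
d(I) = 4 + I
z(k, P) = 3 + 3*k (z(k, P) = (k + 1)*3 = (1 + k)*3 = 3 + 3*k)
sqrt(z(d(27), -334) - 471547) = sqrt((3 + 3*(4 + 27)) - 471547) = sqrt((3 + 3*31) - 471547) = sqrt((3 + 93) - 471547) = sqrt(96 - 471547) = sqrt(-471451) = I*sqrt(471451)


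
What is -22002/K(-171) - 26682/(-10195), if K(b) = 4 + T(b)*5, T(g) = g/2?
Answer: 471220434/8635165 ≈ 54.570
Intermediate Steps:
T(g) = g/2 (T(g) = g*(½) = g/2)
K(b) = 4 + 5*b/2 (K(b) = 4 + (b/2)*5 = 4 + 5*b/2)
-22002/K(-171) - 26682/(-10195) = -22002/(4 + (5/2)*(-171)) - 26682/(-10195) = -22002/(4 - 855/2) - 26682*(-1/10195) = -22002/(-847/2) + 26682/10195 = -22002*(-2/847) + 26682/10195 = 44004/847 + 26682/10195 = 471220434/8635165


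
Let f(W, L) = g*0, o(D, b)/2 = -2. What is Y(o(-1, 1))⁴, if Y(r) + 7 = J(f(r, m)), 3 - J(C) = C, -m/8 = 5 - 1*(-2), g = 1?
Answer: 256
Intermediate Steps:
o(D, b) = -4 (o(D, b) = 2*(-2) = -4)
m = -56 (m = -8*(5 - 1*(-2)) = -8*(5 + 2) = -8*7 = -56)
f(W, L) = 0 (f(W, L) = 1*0 = 0)
J(C) = 3 - C
Y(r) = -4 (Y(r) = -7 + (3 - 1*0) = -7 + (3 + 0) = -7 + 3 = -4)
Y(o(-1, 1))⁴ = (-4)⁴ = 256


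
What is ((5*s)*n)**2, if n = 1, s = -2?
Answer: 100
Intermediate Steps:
((5*s)*n)**2 = ((5*(-2))*1)**2 = (-10*1)**2 = (-10)**2 = 100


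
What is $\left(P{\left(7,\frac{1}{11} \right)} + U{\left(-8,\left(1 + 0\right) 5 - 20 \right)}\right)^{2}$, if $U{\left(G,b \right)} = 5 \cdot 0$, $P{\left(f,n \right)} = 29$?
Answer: $841$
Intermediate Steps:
$U{\left(G,b \right)} = 0$
$\left(P{\left(7,\frac{1}{11} \right)} + U{\left(-8,\left(1 + 0\right) 5 - 20 \right)}\right)^{2} = \left(29 + 0\right)^{2} = 29^{2} = 841$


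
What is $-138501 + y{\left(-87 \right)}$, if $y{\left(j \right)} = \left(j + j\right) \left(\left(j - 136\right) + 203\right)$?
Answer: $-135021$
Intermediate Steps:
$y{\left(j \right)} = 2 j \left(67 + j\right)$ ($y{\left(j \right)} = 2 j \left(\left(-136 + j\right) + 203\right) = 2 j \left(67 + j\right)$)
$-138501 + y{\left(-87 \right)} = -138501 + 2 \left(-87\right) \left(67 - 87\right) = -138501 + 2 \left(-87\right) \left(-20\right) = -138501 + 3480 = -135021$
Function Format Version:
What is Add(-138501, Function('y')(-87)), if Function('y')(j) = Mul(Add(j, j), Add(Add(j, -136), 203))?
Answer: -135021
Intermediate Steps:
Function('y')(j) = Mul(2, j, Add(67, j)) (Function('y')(j) = Mul(Mul(2, j), Add(Add(-136, j), 203)) = Mul(Mul(2, j), Add(67, j)) = Mul(2, j, Add(67, j)))
Add(-138501, Function('y')(-87)) = Add(-138501, Mul(2, -87, Add(67, -87))) = Add(-138501, Mul(2, -87, -20)) = Add(-138501, 3480) = -135021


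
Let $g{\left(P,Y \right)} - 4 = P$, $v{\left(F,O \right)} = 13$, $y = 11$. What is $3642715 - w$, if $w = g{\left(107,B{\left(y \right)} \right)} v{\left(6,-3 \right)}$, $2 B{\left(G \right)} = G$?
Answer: $3641272$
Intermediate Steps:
$B{\left(G \right)} = \frac{G}{2}$
$g{\left(P,Y \right)} = 4 + P$
$w = 1443$ ($w = \left(4 + 107\right) 13 = 111 \cdot 13 = 1443$)
$3642715 - w = 3642715 - 1443 = 3641272$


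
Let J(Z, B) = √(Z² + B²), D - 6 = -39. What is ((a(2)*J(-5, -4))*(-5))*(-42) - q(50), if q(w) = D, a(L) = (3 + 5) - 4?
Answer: 33 + 840*√41 ≈ 5411.6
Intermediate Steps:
a(L) = 4 (a(L) = 8 - 4 = 4)
D = -33 (D = 6 - 39 = -33)
q(w) = -33
J(Z, B) = √(B² + Z²)
((a(2)*J(-5, -4))*(-5))*(-42) - q(50) = ((4*√((-4)² + (-5)²))*(-5))*(-42) - 1*(-33) = ((4*√(16 + 25))*(-5))*(-42) + 33 = ((4*√41)*(-5))*(-42) + 33 = -20*√41*(-42) + 33 = 840*√41 + 33 = 33 + 840*√41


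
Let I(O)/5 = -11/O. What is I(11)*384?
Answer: -1920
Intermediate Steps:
I(O) = -55/O (I(O) = 5*(-11/O) = -55/O)
I(11)*384 = -55/11*384 = -55*1/11*384 = -5*384 = -1920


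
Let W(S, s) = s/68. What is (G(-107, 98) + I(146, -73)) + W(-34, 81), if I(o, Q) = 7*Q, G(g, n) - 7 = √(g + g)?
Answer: -34191/68 + I*√214 ≈ -502.81 + 14.629*I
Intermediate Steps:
G(g, n) = 7 + √2*√g (G(g, n) = 7 + √(g + g) = 7 + √(2*g) = 7 + √2*√g)
W(S, s) = s/68 (W(S, s) = s*(1/68) = s/68)
(G(-107, 98) + I(146, -73)) + W(-34, 81) = ((7 + √2*√(-107)) + 7*(-73)) + (1/68)*81 = ((7 + √2*(I*√107)) - 511) + 81/68 = ((7 + I*√214) - 511) + 81/68 = (-504 + I*√214) + 81/68 = -34191/68 + I*√214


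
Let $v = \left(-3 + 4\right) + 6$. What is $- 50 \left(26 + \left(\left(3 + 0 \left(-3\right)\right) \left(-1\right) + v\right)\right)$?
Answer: $-1500$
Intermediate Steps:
$v = 7$ ($v = 1 + 6 = 7$)
$- 50 \left(26 + \left(\left(3 + 0 \left(-3\right)\right) \left(-1\right) + v\right)\right) = - 50 \left(26 + \left(\left(3 + 0 \left(-3\right)\right) \left(-1\right) + 7\right)\right) = - 50 \left(26 + \left(\left(3 + 0\right) \left(-1\right) + 7\right)\right) = - 50 \left(26 + \left(3 \left(-1\right) + 7\right)\right) = - 50 \left(26 + \left(-3 + 7\right)\right) = - 50 \left(26 + 4\right) = \left(-50\right) 30 = -1500$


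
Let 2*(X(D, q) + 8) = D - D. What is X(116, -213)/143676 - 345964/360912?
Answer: -1035616895/1080299844 ≈ -0.95864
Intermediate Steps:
X(D, q) = -8 (X(D, q) = -8 + (D - D)/2 = -8 + (½)*0 = -8 + 0 = -8)
X(116, -213)/143676 - 345964/360912 = -8/143676 - 345964/360912 = -8*1/143676 - 345964*1/360912 = -2/35919 - 86491/90228 = -1035616895/1080299844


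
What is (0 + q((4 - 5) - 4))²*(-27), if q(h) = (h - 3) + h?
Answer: -4563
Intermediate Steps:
q(h) = -3 + 2*h (q(h) = (-3 + h) + h = -3 + 2*h)
(0 + q((4 - 5) - 4))²*(-27) = (0 + (-3 + 2*((4 - 5) - 4)))²*(-27) = (0 + (-3 + 2*(-1 - 4)))²*(-27) = (0 + (-3 + 2*(-5)))²*(-27) = (0 + (-3 - 10))²*(-27) = (0 - 13)²*(-27) = (-13)²*(-27) = 169*(-27) = -4563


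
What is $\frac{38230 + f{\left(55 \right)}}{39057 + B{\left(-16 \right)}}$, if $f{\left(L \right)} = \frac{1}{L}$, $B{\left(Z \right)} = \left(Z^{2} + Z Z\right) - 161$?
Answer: $\frac{2102651}{2167440} \approx 0.97011$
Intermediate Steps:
$B{\left(Z \right)} = -161 + 2 Z^{2}$ ($B{\left(Z \right)} = \left(Z^{2} + Z^{2}\right) - 161 = 2 Z^{2} - 161 = -161 + 2 Z^{2}$)
$\frac{38230 + f{\left(55 \right)}}{39057 + B{\left(-16 \right)}} = \frac{38230 + \frac{1}{55}}{39057 - \left(161 - 2 \left(-16\right)^{2}\right)} = \frac{38230 + \frac{1}{55}}{39057 + \left(-161 + 2 \cdot 256\right)} = \frac{2102651}{55 \left(39057 + \left(-161 + 512\right)\right)} = \frac{2102651}{55 \left(39057 + 351\right)} = \frac{2102651}{55 \cdot 39408} = \frac{2102651}{55} \cdot \frac{1}{39408} = \frac{2102651}{2167440}$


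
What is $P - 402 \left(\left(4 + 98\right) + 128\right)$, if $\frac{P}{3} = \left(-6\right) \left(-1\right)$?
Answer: $-92442$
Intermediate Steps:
$P = 18$ ($P = 3 \left(\left(-6\right) \left(-1\right)\right) = 3 \cdot 6 = 18$)
$P - 402 \left(\left(4 + 98\right) + 128\right) = 18 - 402 \left(\left(4 + 98\right) + 128\right) = 18 - 402 \left(102 + 128\right) = 18 - 92460 = -92442$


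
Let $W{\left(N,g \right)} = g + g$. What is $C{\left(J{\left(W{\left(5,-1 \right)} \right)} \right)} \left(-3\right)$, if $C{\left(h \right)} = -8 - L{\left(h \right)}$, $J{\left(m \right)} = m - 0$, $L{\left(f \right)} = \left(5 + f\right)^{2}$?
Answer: $51$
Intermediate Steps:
$W{\left(N,g \right)} = 2 g$
$J{\left(m \right)} = m$ ($J{\left(m \right)} = m + 0 = m$)
$C{\left(h \right)} = -8 - \left(5 + h\right)^{2}$
$C{\left(J{\left(W{\left(5,-1 \right)} \right)} \right)} \left(-3\right) = \left(-8 - \left(5 + 2 \left(-1\right)\right)^{2}\right) \left(-3\right) = \left(-8 - \left(5 - 2\right)^{2}\right) \left(-3\right) = \left(-8 - 3^{2}\right) \left(-3\right) = \left(-8 - 9\right) \left(-3\right) = \left(-17\right) \left(-3\right) = 51$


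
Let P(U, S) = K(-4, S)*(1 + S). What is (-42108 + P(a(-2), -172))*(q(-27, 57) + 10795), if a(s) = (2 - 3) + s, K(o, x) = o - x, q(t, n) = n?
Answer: -768712272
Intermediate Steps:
a(s) = -1 + s
P(U, S) = (1 + S)*(-4 - S) (P(U, S) = (-4 - S)*(1 + S) = (1 + S)*(-4 - S))
(-42108 + P(a(-2), -172))*(q(-27, 57) + 10795) = (-42108 - (1 - 172)*(4 - 172))*(57 + 10795) = (-42108 - 1*(-171)*(-168))*10852 = (-42108 - 28728)*10852 = -70836*10852 = -768712272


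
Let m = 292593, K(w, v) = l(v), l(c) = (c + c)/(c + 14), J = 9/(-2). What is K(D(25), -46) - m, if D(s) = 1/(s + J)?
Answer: -2340721/8 ≈ -2.9259e+5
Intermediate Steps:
J = -9/2 (J = 9*(-½) = -9/2 ≈ -4.5000)
D(s) = 1/(-9/2 + s) (D(s) = 1/(s - 9/2) = 1/(-9/2 + s))
l(c) = 2*c/(14 + c) (l(c) = (2*c)/(14 + c) = 2*c/(14 + c))
K(w, v) = 2*v/(14 + v)
K(D(25), -46) - m = 2*(-46)/(14 - 46) - 1*292593 = 2*(-46)/(-32) - 292593 = 2*(-46)*(-1/32) - 292593 = 23/8 - 292593 = -2340721/8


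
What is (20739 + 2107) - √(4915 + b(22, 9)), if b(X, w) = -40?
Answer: 22846 - 5*√195 ≈ 22776.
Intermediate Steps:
(20739 + 2107) - √(4915 + b(22, 9)) = (20739 + 2107) - √(4915 - 40) = 22846 - √4875 = 22846 - 5*√195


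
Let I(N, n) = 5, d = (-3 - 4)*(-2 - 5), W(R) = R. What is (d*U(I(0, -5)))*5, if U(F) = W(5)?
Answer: 1225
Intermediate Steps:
d = 49 (d = -7*(-7) = 49)
U(F) = 5
(d*U(I(0, -5)))*5 = (49*5)*5 = 245*5 = 1225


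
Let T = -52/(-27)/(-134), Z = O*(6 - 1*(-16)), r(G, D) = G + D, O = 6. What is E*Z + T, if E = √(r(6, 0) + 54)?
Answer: -26/1809 + 264*√15 ≈ 1022.5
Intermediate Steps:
r(G, D) = D + G
Z = 132 (Z = 6*(6 - 1*(-16)) = 6*(6 + 16) = 6*22 = 132)
E = 2*√15 (E = √((0 + 6) + 54) = √(6 + 54) = √60 = 2*√15 ≈ 7.7460)
T = -26/1809 (T = -52*(-1/27)*(-1/134) = (52/27)*(-1/134) = -26/1809 ≈ -0.014373)
E*Z + T = (2*√15)*132 - 26/1809 = 264*√15 - 26/1809 = -26/1809 + 264*√15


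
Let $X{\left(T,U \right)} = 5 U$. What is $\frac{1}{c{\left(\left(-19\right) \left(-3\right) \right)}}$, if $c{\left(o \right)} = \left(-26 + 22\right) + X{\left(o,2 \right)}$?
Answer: $\frac{1}{6} \approx 0.16667$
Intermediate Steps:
$c{\left(o \right)} = 6$ ($c{\left(o \right)} = \left(-26 + 22\right) + 5 \cdot 2 = -4 + 10 = 6$)
$\frac{1}{c{\left(\left(-19\right) \left(-3\right) \right)}} = \frac{1}{6}$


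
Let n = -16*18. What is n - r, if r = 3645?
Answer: -3933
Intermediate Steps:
n = -288 (n = -1*288 = -288)
n - r = -288 - 1*3645 = -288 - 3645 = -3933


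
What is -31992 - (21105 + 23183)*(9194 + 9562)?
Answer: -830697720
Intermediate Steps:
-31992 - (21105 + 23183)*(9194 + 9562) = -31992 - 44288*18756 = -31992 - 1*830665728 = -31992 - 830665728 = -830697720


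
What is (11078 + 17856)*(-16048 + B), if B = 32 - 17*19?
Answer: -472752626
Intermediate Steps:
B = -291 (B = 32 - 323 = -291)
(11078 + 17856)*(-16048 + B) = (11078 + 17856)*(-16048 - 291) = 28934*(-16339) = -472752626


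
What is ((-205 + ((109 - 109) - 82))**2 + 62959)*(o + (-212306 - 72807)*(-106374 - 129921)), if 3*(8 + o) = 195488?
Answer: 29372608956030832/3 ≈ 9.7909e+15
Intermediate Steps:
o = 195464/3 (o = -8 + (1/3)*195488 = -8 + 195488/3 = 195464/3 ≈ 65155.)
((-205 + ((109 - 109) - 82))**2 + 62959)*(o + (-212306 - 72807)*(-106374 - 129921)) = ((-205 + ((109 - 109) - 82))**2 + 62959)*(195464/3 + (-212306 - 72807)*(-106374 - 129921)) = ((-205 + (0 - 82))**2 + 62959)*(195464/3 - 285113*(-236295)) = ((-205 - 82)**2 + 62959)*(195464/3 + 67370776335) = ((-287)**2 + 62959)*(202112524469/3) = (82369 + 62959)*(202112524469/3) = 145328*(202112524469/3) = 29372608956030832/3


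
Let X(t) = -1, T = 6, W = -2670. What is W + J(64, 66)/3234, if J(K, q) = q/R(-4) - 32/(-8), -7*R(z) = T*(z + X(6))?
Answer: -43173803/16170 ≈ -2670.0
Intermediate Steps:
R(z) = 6/7 - 6*z/7 (R(z) = -6*(z - 1)/7 = -6*(-1 + z)/7 = -(-6 + 6*z)/7 = 6/7 - 6*z/7)
J(K, q) = 4 + 7*q/30 (J(K, q) = q/(6/7 - 6/7*(-4)) - 32/(-8) = q/(6/7 + 24/7) - 32*(-1/8) = q/(30/7) + 4 = q*(7/30) + 4 = 7*q/30 + 4 = 4 + 7*q/30)
W + J(64, 66)/3234 = -2670 + (4 + (7/30)*66)/3234 = -2670 + (4 + 77/5)*(1/3234) = -2670 + (97/5)*(1/3234) = -2670 + 97/16170 = -43173803/16170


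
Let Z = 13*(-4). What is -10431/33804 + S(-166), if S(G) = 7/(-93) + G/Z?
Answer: 4251085/1513668 ≈ 2.8085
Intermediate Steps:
Z = -52
S(G) = -7/93 - G/52 (S(G) = 7/(-93) + G/(-52) = 7*(-1/93) + G*(-1/52) = -7/93 - G/52)
-10431/33804 + S(-166) = -10431/33804 + (-7/93 - 1/52*(-166)) = -10431*1/33804 + (-7/93 + 83/26) = -1159/3756 + 7537/2418 = 4251085/1513668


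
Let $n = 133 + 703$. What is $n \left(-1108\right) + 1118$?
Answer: $-925170$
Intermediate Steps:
$n = 836$
$n \left(-1108\right) + 1118 = 836 \left(-1108\right) + 1118 = -926288 + 1118 = -925170$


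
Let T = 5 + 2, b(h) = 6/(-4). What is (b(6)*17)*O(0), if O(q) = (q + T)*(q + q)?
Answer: 0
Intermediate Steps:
b(h) = -3/2 (b(h) = 6*(-¼) = -3/2)
T = 7
O(q) = 2*q*(7 + q) (O(q) = (q + 7)*(q + q) = (7 + q)*(2*q) = 2*q*(7 + q))
(b(6)*17)*O(0) = (-3/2*17)*(2*0*(7 + 0)) = -51*0*7 = -51/2*0 = 0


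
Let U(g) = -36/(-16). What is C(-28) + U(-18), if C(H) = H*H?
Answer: 3145/4 ≈ 786.25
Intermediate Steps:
U(g) = 9/4 (U(g) = -36*(-1/16) = 9/4)
C(H) = H²
C(-28) + U(-18) = (-28)² + 9/4 = 784 + 9/4 = 3145/4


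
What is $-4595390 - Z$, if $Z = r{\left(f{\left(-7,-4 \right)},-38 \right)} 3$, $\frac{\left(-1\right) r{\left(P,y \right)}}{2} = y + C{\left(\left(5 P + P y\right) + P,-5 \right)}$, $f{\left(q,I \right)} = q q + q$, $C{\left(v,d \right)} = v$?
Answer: $-4603682$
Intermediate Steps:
$f{\left(q,I \right)} = q + q^{2}$ ($f{\left(q,I \right)} = q^{2} + q = q + q^{2}$)
$r{\left(P,y \right)} = - 12 P - 2 y - 2 P y$ ($r{\left(P,y \right)} = - 2 \left(y + \left(\left(5 P + P y\right) + P\right)\right) = - 2 \left(y + \left(6 P + P y\right)\right) = - 2 \left(y + 6 P + P y\right) = - 12 P - 2 y - 2 P y$)
$Z = 8292$ ($Z = \left(\left(-2\right) \left(-38\right) - 2 \left(- 7 \left(1 - 7\right)\right) \left(6 - 38\right)\right) 3 = \left(76 - 2 \left(\left(-7\right) \left(-6\right)\right) \left(-32\right)\right) 3 = \left(76 - 84 \left(-32\right)\right) 3 = \left(76 + 2688\right) 3 = 2764 \cdot 3 = 8292$)
$-4595390 - Z = -4595390 - 8292 = -4603682$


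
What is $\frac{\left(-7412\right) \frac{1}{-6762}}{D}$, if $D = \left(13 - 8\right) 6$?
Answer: $\frac{1853}{50715} \approx 0.036538$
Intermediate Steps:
$D = 30$ ($D = 5 \cdot 6 = 30$)
$\frac{\left(-7412\right) \frac{1}{-6762}}{D} = \frac{\left(-7412\right) \frac{1}{-6762}}{30} = \left(-7412\right) \left(- \frac{1}{6762}\right) \frac{1}{30} = \frac{3706}{3381} \cdot \frac{1}{30} = \frac{1853}{50715}$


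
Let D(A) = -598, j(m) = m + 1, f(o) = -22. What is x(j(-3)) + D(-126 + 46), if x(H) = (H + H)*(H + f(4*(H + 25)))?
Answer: -502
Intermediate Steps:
j(m) = 1 + m
x(H) = 2*H*(-22 + H) (x(H) = (H + H)*(H - 22) = (2*H)*(-22 + H) = 2*H*(-22 + H))
x(j(-3)) + D(-126 + 46) = 2*(1 - 3)*(-22 + (1 - 3)) - 598 = 2*(-2)*(-22 - 2) - 598 = 2*(-2)*(-24) - 598 = 96 - 598 = -502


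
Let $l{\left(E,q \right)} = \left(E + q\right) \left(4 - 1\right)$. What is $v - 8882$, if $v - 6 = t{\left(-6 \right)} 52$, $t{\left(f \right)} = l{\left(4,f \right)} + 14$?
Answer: $-8460$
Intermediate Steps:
$l{\left(E,q \right)} = 3 E + 3 q$ ($l{\left(E,q \right)} = \left(E + q\right) 3 = 3 E + 3 q$)
$t{\left(f \right)} = 26 + 3 f$ ($t{\left(f \right)} = \left(3 \cdot 4 + 3 f\right) + 14 = \left(12 + 3 f\right) + 14 = 26 + 3 f$)
$v = 422$ ($v = 6 + \left(26 + 3 \left(-6\right)\right) 52 = 6 + \left(26 - 18\right) 52 = 6 + 8 \cdot 52 = 6 + 416 = 422$)
$v - 8882 = 422 - 8882 = -8460$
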